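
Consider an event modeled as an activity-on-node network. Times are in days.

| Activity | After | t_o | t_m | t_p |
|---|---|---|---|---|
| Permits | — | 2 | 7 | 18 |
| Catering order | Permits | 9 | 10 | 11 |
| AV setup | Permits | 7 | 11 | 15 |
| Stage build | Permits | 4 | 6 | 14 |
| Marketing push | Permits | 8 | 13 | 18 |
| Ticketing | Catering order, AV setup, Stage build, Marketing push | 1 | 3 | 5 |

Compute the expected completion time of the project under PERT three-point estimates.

24 days

te_Permits = (2 + 4·7 + 18)/6 = 48/6 = 8
te_Catering order = (9 + 4·10 + 11)/6 = 60/6 = 10
te_AV setup = (7 + 4·11 + 15)/6 = 66/6 = 11
te_Stage build = (4 + 4·6 + 14)/6 = 42/6 = 7
te_Marketing push = (8 + 4·13 + 18)/6 = 78/6 = 13
te_Ticketing = (1 + 4·3 + 5)/6 = 18/6 = 3

Forward pass:
ES_Permits = 0; EF_Permits = 8
ES_Catering order = 8; EF_Catering order = 8+10 = 18
ES_AV setup = 8; EF_AV setup = 8+11 = 19
ES_Stage build = 8; EF_Stage build = 8+7 = 15
ES_Marketing push = 8; EF_Marketing push = 8+13 = 21
ES_Ticketing = max(EF_Catering order=18, EF_AV setup=19, EF_Stage build=15, EF_Marketing push=21) = 21; EF_Ticketing = 21+3 = 24
Expected project duration μ = 24 days. Critical path: Permits → Marketing push → Ticketing.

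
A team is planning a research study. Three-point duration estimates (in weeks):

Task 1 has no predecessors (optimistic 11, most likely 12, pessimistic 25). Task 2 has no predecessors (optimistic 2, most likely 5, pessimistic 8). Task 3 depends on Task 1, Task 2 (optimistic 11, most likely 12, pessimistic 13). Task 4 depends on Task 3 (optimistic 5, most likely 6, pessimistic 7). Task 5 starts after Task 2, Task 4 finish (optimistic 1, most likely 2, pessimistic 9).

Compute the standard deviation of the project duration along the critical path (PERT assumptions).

te_Task 1 = (11 + 4·12 + 25)/6 = 84/6 = 14; σ²_Task 1 = ((25−11)/6)² = 5.444
te_Task 2 = (2 + 4·5 + 8)/6 = 30/6 = 5; σ²_Task 2 = ((8−2)/6)² = 1.000
te_Task 3 = (11 + 4·12 + 13)/6 = 72/6 = 12; σ²_Task 3 = ((13−11)/6)² = 0.111
te_Task 4 = (5 + 4·6 + 7)/6 = 36/6 = 6; σ²_Task 4 = ((7−5)/6)² = 0.111
te_Task 5 = (1 + 4·2 + 9)/6 = 18/6 = 3; σ²_Task 5 = ((9−1)/6)² = 1.778

Forward pass:
ES_Task 1 = 0; EF_Task 1 = 14
ES_Task 2 = 0; EF_Task 2 = 5
ES_Task 3 = max(EF_Task 1=14, EF_Task 2=5) = 14; EF_Task 3 = 14+12 = 26
ES_Task 4 = 26; EF_Task 4 = 26+6 = 32
ES_Task 5 = max(EF_Task 2=5, EF_Task 4=32) = 32; EF_Task 5 = 32+3 = 35
Expected project duration μ = 35 weeks. Critical path: Task 1 → Task 3 → Task 4 → Task 5.

Variance along critical path = 5.444 + 0.111 + 0.111 + 1.778 = 7.444
σ = √7.444 = 2.728 weeks

2.73 weeks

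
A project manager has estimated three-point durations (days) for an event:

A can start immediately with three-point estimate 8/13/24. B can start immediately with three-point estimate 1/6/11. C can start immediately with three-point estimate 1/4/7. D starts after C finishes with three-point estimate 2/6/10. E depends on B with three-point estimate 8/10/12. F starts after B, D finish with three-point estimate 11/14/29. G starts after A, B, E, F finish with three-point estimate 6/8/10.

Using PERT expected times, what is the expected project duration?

34 days

te_A = (8 + 4·13 + 24)/6 = 84/6 = 14
te_B = (1 + 4·6 + 11)/6 = 36/6 = 6
te_C = (1 + 4·4 + 7)/6 = 24/6 = 4
te_D = (2 + 4·6 + 10)/6 = 36/6 = 6
te_E = (8 + 4·10 + 12)/6 = 60/6 = 10
te_F = (11 + 4·14 + 29)/6 = 96/6 = 16
te_G = (6 + 4·8 + 10)/6 = 48/6 = 8

Forward pass:
ES_A = 0; EF_A = 14
ES_B = 0; EF_B = 6
ES_C = 0; EF_C = 4
ES_D = 4; EF_D = 4+6 = 10
ES_E = 6; EF_E = 6+10 = 16
ES_F = max(EF_B=6, EF_D=10) = 10; EF_F = 10+16 = 26
ES_G = max(EF_A=14, EF_B=6, EF_E=16, EF_F=26) = 26; EF_G = 26+8 = 34
Expected project duration μ = 34 days. Critical path: C → D → F → G.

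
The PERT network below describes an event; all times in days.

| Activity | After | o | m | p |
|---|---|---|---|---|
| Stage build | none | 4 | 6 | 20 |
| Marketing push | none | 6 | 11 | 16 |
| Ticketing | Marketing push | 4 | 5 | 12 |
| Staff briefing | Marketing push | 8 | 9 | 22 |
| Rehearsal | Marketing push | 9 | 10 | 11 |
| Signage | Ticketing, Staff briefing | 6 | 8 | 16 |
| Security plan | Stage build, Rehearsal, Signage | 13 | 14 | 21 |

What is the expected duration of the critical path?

46 days

te_Stage build = (4 + 4·6 + 20)/6 = 48/6 = 8
te_Marketing push = (6 + 4·11 + 16)/6 = 66/6 = 11
te_Ticketing = (4 + 4·5 + 12)/6 = 36/6 = 6
te_Staff briefing = (8 + 4·9 + 22)/6 = 66/6 = 11
te_Rehearsal = (9 + 4·10 + 11)/6 = 60/6 = 10
te_Signage = (6 + 4·8 + 16)/6 = 54/6 = 9
te_Security plan = (13 + 4·14 + 21)/6 = 90/6 = 15

Forward pass:
ES_Stage build = 0; EF_Stage build = 8
ES_Marketing push = 0; EF_Marketing push = 11
ES_Ticketing = 11; EF_Ticketing = 11+6 = 17
ES_Staff briefing = 11; EF_Staff briefing = 11+11 = 22
ES_Rehearsal = 11; EF_Rehearsal = 11+10 = 21
ES_Signage = max(EF_Ticketing=17, EF_Staff briefing=22) = 22; EF_Signage = 22+9 = 31
ES_Security plan = max(EF_Stage build=8, EF_Rehearsal=21, EF_Signage=31) = 31; EF_Security plan = 31+15 = 46
Expected project duration μ = 46 days. Critical path: Marketing push → Staff briefing → Signage → Security plan.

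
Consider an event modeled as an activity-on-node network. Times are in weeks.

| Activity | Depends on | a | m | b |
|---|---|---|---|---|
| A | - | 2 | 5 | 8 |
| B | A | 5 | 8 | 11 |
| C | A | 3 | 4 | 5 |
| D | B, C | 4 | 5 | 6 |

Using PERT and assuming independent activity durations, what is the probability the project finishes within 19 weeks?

0.754

te_A = (2 + 4·5 + 8)/6 = 30/6 = 5; σ²_A = ((8−2)/6)² = 1.000
te_B = (5 + 4·8 + 11)/6 = 48/6 = 8; σ²_B = ((11−5)/6)² = 1.000
te_C = (3 + 4·4 + 5)/6 = 24/6 = 4; σ²_C = ((5−3)/6)² = 0.111
te_D = (4 + 4·5 + 6)/6 = 30/6 = 5; σ²_D = ((6−4)/6)² = 0.111

Forward pass:
ES_A = 0; EF_A = 5
ES_B = 5; EF_B = 5+8 = 13
ES_C = 5; EF_C = 5+4 = 9
ES_D = max(EF_B=13, EF_C=9) = 13; EF_D = 13+5 = 18
Expected project duration μ = 18 weeks. Critical path: A → B → D.

Variance along critical path = 1.000 + 1.000 + 0.111 = 2.111; σ = √2.111 = 1.453 weeks.
Z = (19 − 18) / 1.453 = 0.688
P(T ≤ 19) = Φ(0.688) ≈ 0.754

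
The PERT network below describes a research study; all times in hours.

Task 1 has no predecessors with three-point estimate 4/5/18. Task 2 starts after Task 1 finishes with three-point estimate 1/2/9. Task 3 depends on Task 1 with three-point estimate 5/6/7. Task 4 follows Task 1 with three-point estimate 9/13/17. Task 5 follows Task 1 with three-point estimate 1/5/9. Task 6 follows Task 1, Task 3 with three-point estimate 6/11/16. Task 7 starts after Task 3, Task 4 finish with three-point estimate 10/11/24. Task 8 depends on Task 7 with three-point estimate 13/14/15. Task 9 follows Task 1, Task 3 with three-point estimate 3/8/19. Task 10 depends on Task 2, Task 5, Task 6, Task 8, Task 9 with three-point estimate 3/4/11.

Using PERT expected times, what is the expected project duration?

te_Task 1 = (4 + 4·5 + 18)/6 = 42/6 = 7
te_Task 2 = (1 + 4·2 + 9)/6 = 18/6 = 3
te_Task 3 = (5 + 4·6 + 7)/6 = 36/6 = 6
te_Task 4 = (9 + 4·13 + 17)/6 = 78/6 = 13
te_Task 5 = (1 + 4·5 + 9)/6 = 30/6 = 5
te_Task 6 = (6 + 4·11 + 16)/6 = 66/6 = 11
te_Task 7 = (10 + 4·11 + 24)/6 = 78/6 = 13
te_Task 8 = (13 + 4·14 + 15)/6 = 84/6 = 14
te_Task 9 = (3 + 4·8 + 19)/6 = 54/6 = 9
te_Task 10 = (3 + 4·4 + 11)/6 = 30/6 = 5

Forward pass:
ES_Task 1 = 0; EF_Task 1 = 7
ES_Task 2 = 7; EF_Task 2 = 7+3 = 10
ES_Task 3 = 7; EF_Task 3 = 7+6 = 13
ES_Task 4 = 7; EF_Task 4 = 7+13 = 20
ES_Task 5 = 7; EF_Task 5 = 7+5 = 12
ES_Task 6 = max(EF_Task 1=7, EF_Task 3=13) = 13; EF_Task 6 = 13+11 = 24
ES_Task 7 = max(EF_Task 3=13, EF_Task 4=20) = 20; EF_Task 7 = 20+13 = 33
ES_Task 8 = 33; EF_Task 8 = 33+14 = 47
ES_Task 9 = max(EF_Task 1=7, EF_Task 3=13) = 13; EF_Task 9 = 13+9 = 22
ES_Task 10 = max(EF_Task 2=10, EF_Task 5=12, EF_Task 6=24, EF_Task 8=47, EF_Task 9=22) = 47; EF_Task 10 = 47+5 = 52
Expected project duration μ = 52 hours. Critical path: Task 1 → Task 4 → Task 7 → Task 8 → Task 10.

52 hours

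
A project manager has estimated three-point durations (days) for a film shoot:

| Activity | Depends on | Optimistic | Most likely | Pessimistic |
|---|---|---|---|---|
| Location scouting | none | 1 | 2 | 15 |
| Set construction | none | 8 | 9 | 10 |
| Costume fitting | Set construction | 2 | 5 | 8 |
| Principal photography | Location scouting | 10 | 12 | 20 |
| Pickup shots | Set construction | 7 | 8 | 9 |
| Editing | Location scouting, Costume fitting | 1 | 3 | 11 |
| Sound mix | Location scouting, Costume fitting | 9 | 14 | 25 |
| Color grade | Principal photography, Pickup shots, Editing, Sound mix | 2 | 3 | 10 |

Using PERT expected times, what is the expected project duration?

te_Location scouting = (1 + 4·2 + 15)/6 = 24/6 = 4
te_Set construction = (8 + 4·9 + 10)/6 = 54/6 = 9
te_Costume fitting = (2 + 4·5 + 8)/6 = 30/6 = 5
te_Principal photography = (10 + 4·12 + 20)/6 = 78/6 = 13
te_Pickup shots = (7 + 4·8 + 9)/6 = 48/6 = 8
te_Editing = (1 + 4·3 + 11)/6 = 24/6 = 4
te_Sound mix = (9 + 4·14 + 25)/6 = 90/6 = 15
te_Color grade = (2 + 4·3 + 10)/6 = 24/6 = 4

Forward pass:
ES_Location scouting = 0; EF_Location scouting = 4
ES_Set construction = 0; EF_Set construction = 9
ES_Costume fitting = 9; EF_Costume fitting = 9+5 = 14
ES_Principal photography = 4; EF_Principal photography = 4+13 = 17
ES_Pickup shots = 9; EF_Pickup shots = 9+8 = 17
ES_Editing = max(EF_Location scouting=4, EF_Costume fitting=14) = 14; EF_Editing = 14+4 = 18
ES_Sound mix = max(EF_Location scouting=4, EF_Costume fitting=14) = 14; EF_Sound mix = 14+15 = 29
ES_Color grade = max(EF_Principal photography=17, EF_Pickup shots=17, EF_Editing=18, EF_Sound mix=29) = 29; EF_Color grade = 29+4 = 33
Expected project duration μ = 33 days. Critical path: Set construction → Costume fitting → Sound mix → Color grade.

33 days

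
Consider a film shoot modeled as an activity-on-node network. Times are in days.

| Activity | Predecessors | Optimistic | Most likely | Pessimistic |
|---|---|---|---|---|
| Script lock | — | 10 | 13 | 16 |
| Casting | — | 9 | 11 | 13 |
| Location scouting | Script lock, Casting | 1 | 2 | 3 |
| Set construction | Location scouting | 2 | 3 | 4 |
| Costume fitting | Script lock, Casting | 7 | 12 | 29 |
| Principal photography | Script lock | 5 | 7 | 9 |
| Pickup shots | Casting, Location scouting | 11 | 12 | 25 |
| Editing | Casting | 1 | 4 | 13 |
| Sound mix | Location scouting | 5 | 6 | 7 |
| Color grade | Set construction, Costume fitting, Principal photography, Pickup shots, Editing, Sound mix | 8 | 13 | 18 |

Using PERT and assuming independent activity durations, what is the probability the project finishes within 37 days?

0.051

te_Script lock = (10 + 4·13 + 16)/6 = 78/6 = 13; σ²_Script lock = ((16−10)/6)² = 1.000
te_Casting = (9 + 4·11 + 13)/6 = 66/6 = 11; σ²_Casting = ((13−9)/6)² = 0.444
te_Location scouting = (1 + 4·2 + 3)/6 = 12/6 = 2; σ²_Location scouting = ((3−1)/6)² = 0.111
te_Set construction = (2 + 4·3 + 4)/6 = 18/6 = 3; σ²_Set construction = ((4−2)/6)² = 0.111
te_Costume fitting = (7 + 4·12 + 29)/6 = 84/6 = 14; σ²_Costume fitting = ((29−7)/6)² = 13.444
te_Principal photography = (5 + 4·7 + 9)/6 = 42/6 = 7; σ²_Principal photography = ((9−5)/6)² = 0.444
te_Pickup shots = (11 + 4·12 + 25)/6 = 84/6 = 14; σ²_Pickup shots = ((25−11)/6)² = 5.444
te_Editing = (1 + 4·4 + 13)/6 = 30/6 = 5; σ²_Editing = ((13−1)/6)² = 4.000
te_Sound mix = (5 + 4·6 + 7)/6 = 36/6 = 6; σ²_Sound mix = ((7−5)/6)² = 0.111
te_Color grade = (8 + 4·13 + 18)/6 = 78/6 = 13; σ²_Color grade = ((18−8)/6)² = 2.778

Forward pass:
ES_Script lock = 0; EF_Script lock = 13
ES_Casting = 0; EF_Casting = 11
ES_Location scouting = max(EF_Script lock=13, EF_Casting=11) = 13; EF_Location scouting = 13+2 = 15
ES_Set construction = 15; EF_Set construction = 15+3 = 18
ES_Costume fitting = max(EF_Script lock=13, EF_Casting=11) = 13; EF_Costume fitting = 13+14 = 27
ES_Principal photography = 13; EF_Principal photography = 13+7 = 20
ES_Pickup shots = max(EF_Casting=11, EF_Location scouting=15) = 15; EF_Pickup shots = 15+14 = 29
ES_Editing = 11; EF_Editing = 11+5 = 16
ES_Sound mix = 15; EF_Sound mix = 15+6 = 21
ES_Color grade = max(EF_Set construction=18, EF_Costume fitting=27, EF_Principal photography=20, EF_Pickup shots=29, EF_Editing=16, EF_Sound mix=21) = 29; EF_Color grade = 29+13 = 42
Expected project duration μ = 42 days. Critical path: Script lock → Location scouting → Pickup shots → Color grade.

Variance along critical path = 1.000 + 0.111 + 5.444 + 2.778 = 9.333; σ = √9.333 = 3.055 days.
Z = (37 − 42) / 3.055 = -1.637
P(T ≤ 37) = Φ(-1.637) ≈ 0.051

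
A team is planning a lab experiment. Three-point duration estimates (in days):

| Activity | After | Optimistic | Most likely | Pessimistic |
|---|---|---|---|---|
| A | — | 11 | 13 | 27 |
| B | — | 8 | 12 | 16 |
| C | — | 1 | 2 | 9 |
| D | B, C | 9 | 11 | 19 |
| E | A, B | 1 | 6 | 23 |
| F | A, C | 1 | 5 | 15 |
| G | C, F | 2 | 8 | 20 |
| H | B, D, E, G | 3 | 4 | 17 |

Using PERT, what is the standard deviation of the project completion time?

te_A = (11 + 4·13 + 27)/6 = 90/6 = 15; σ²_A = ((27−11)/6)² = 7.111
te_B = (8 + 4·12 + 16)/6 = 72/6 = 12; σ²_B = ((16−8)/6)² = 1.778
te_C = (1 + 4·2 + 9)/6 = 18/6 = 3; σ²_C = ((9−1)/6)² = 1.778
te_D = (9 + 4·11 + 19)/6 = 72/6 = 12; σ²_D = ((19−9)/6)² = 2.778
te_E = (1 + 4·6 + 23)/6 = 48/6 = 8; σ²_E = ((23−1)/6)² = 13.444
te_F = (1 + 4·5 + 15)/6 = 36/6 = 6; σ²_F = ((15−1)/6)² = 5.444
te_G = (2 + 4·8 + 20)/6 = 54/6 = 9; σ²_G = ((20−2)/6)² = 9.000
te_H = (3 + 4·4 + 17)/6 = 36/6 = 6; σ²_H = ((17−3)/6)² = 5.444

Forward pass:
ES_A = 0; EF_A = 15
ES_B = 0; EF_B = 12
ES_C = 0; EF_C = 3
ES_D = max(EF_B=12, EF_C=3) = 12; EF_D = 12+12 = 24
ES_E = max(EF_A=15, EF_B=12) = 15; EF_E = 15+8 = 23
ES_F = max(EF_A=15, EF_C=3) = 15; EF_F = 15+6 = 21
ES_G = max(EF_C=3, EF_F=21) = 21; EF_G = 21+9 = 30
ES_H = max(EF_B=12, EF_D=24, EF_E=23, EF_G=30) = 30; EF_H = 30+6 = 36
Expected project duration μ = 36 days. Critical path: A → F → G → H.

Variance along critical path = 7.111 + 5.444 + 9.000 + 5.444 = 27.000
σ = √27.000 = 5.196 days

5.20 days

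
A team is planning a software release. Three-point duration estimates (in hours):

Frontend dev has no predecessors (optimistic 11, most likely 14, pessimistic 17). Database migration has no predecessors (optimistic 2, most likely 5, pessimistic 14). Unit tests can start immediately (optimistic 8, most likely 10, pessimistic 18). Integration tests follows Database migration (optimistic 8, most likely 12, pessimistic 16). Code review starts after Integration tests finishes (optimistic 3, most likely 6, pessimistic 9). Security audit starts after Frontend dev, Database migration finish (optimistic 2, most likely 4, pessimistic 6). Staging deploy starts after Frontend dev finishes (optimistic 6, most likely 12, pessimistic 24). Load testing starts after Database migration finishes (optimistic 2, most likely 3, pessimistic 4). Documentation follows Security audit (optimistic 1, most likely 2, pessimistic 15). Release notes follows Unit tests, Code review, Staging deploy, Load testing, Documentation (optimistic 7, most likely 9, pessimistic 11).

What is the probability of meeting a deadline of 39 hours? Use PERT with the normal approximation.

te_Frontend dev = (11 + 4·14 + 17)/6 = 84/6 = 14; σ²_Frontend dev = ((17−11)/6)² = 1.000
te_Database migration = (2 + 4·5 + 14)/6 = 36/6 = 6; σ²_Database migration = ((14−2)/6)² = 4.000
te_Unit tests = (8 + 4·10 + 18)/6 = 66/6 = 11; σ²_Unit tests = ((18−8)/6)² = 2.778
te_Integration tests = (8 + 4·12 + 16)/6 = 72/6 = 12; σ²_Integration tests = ((16−8)/6)² = 1.778
te_Code review = (3 + 4·6 + 9)/6 = 36/6 = 6; σ²_Code review = ((9−3)/6)² = 1.000
te_Security audit = (2 + 4·4 + 6)/6 = 24/6 = 4; σ²_Security audit = ((6−2)/6)² = 0.444
te_Staging deploy = (6 + 4·12 + 24)/6 = 78/6 = 13; σ²_Staging deploy = ((24−6)/6)² = 9.000
te_Load testing = (2 + 4·3 + 4)/6 = 18/6 = 3; σ²_Load testing = ((4−2)/6)² = 0.111
te_Documentation = (1 + 4·2 + 15)/6 = 24/6 = 4; σ²_Documentation = ((15−1)/6)² = 5.444
te_Release notes = (7 + 4·9 + 11)/6 = 54/6 = 9; σ²_Release notes = ((11−7)/6)² = 0.444

Forward pass:
ES_Frontend dev = 0; EF_Frontend dev = 14
ES_Database migration = 0; EF_Database migration = 6
ES_Unit tests = 0; EF_Unit tests = 11
ES_Integration tests = 6; EF_Integration tests = 6+12 = 18
ES_Code review = 18; EF_Code review = 18+6 = 24
ES_Security audit = max(EF_Frontend dev=14, EF_Database migration=6) = 14; EF_Security audit = 14+4 = 18
ES_Staging deploy = 14; EF_Staging deploy = 14+13 = 27
ES_Load testing = 6; EF_Load testing = 6+3 = 9
ES_Documentation = 18; EF_Documentation = 18+4 = 22
ES_Release notes = max(EF_Unit tests=11, EF_Code review=24, EF_Staging deploy=27, EF_Load testing=9, EF_Documentation=22) = 27; EF_Release notes = 27+9 = 36
Expected project duration μ = 36 hours. Critical path: Frontend dev → Staging deploy → Release notes.

Variance along critical path = 1.000 + 9.000 + 0.444 = 10.444; σ = √10.444 = 3.232 hours.
Z = (39 − 36) / 3.232 = 0.928
P(T ≤ 39) = Φ(0.928) ≈ 0.823

0.823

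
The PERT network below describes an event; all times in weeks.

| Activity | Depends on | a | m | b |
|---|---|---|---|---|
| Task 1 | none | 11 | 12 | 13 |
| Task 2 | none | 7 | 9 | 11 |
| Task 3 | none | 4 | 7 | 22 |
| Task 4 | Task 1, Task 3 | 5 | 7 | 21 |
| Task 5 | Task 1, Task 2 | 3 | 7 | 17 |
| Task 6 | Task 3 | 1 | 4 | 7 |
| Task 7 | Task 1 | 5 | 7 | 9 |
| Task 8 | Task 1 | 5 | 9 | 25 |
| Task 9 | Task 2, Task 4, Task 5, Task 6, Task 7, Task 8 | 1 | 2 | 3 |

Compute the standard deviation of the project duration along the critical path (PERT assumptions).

3.37 weeks

te_Task 1 = (11 + 4·12 + 13)/6 = 72/6 = 12; σ²_Task 1 = ((13−11)/6)² = 0.111
te_Task 2 = (7 + 4·9 + 11)/6 = 54/6 = 9; σ²_Task 2 = ((11−7)/6)² = 0.444
te_Task 3 = (4 + 4·7 + 22)/6 = 54/6 = 9; σ²_Task 3 = ((22−4)/6)² = 9.000
te_Task 4 = (5 + 4·7 + 21)/6 = 54/6 = 9; σ²_Task 4 = ((21−5)/6)² = 7.111
te_Task 5 = (3 + 4·7 + 17)/6 = 48/6 = 8; σ²_Task 5 = ((17−3)/6)² = 5.444
te_Task 6 = (1 + 4·4 + 7)/6 = 24/6 = 4; σ²_Task 6 = ((7−1)/6)² = 1.000
te_Task 7 = (5 + 4·7 + 9)/6 = 42/6 = 7; σ²_Task 7 = ((9−5)/6)² = 0.444
te_Task 8 = (5 + 4·9 + 25)/6 = 66/6 = 11; σ²_Task 8 = ((25−5)/6)² = 11.111
te_Task 9 = (1 + 4·2 + 3)/6 = 12/6 = 2; σ²_Task 9 = ((3−1)/6)² = 0.111

Forward pass:
ES_Task 1 = 0; EF_Task 1 = 12
ES_Task 2 = 0; EF_Task 2 = 9
ES_Task 3 = 0; EF_Task 3 = 9
ES_Task 4 = max(EF_Task 1=12, EF_Task 3=9) = 12; EF_Task 4 = 12+9 = 21
ES_Task 5 = max(EF_Task 1=12, EF_Task 2=9) = 12; EF_Task 5 = 12+8 = 20
ES_Task 6 = 9; EF_Task 6 = 9+4 = 13
ES_Task 7 = 12; EF_Task 7 = 12+7 = 19
ES_Task 8 = 12; EF_Task 8 = 12+11 = 23
ES_Task 9 = max(EF_Task 2=9, EF_Task 4=21, EF_Task 5=20, EF_Task 6=13, EF_Task 7=19, EF_Task 8=23) = 23; EF_Task 9 = 23+2 = 25
Expected project duration μ = 25 weeks. Critical path: Task 1 → Task 8 → Task 9.

Variance along critical path = 0.111 + 11.111 + 0.111 = 11.333
σ = √11.333 = 3.367 weeks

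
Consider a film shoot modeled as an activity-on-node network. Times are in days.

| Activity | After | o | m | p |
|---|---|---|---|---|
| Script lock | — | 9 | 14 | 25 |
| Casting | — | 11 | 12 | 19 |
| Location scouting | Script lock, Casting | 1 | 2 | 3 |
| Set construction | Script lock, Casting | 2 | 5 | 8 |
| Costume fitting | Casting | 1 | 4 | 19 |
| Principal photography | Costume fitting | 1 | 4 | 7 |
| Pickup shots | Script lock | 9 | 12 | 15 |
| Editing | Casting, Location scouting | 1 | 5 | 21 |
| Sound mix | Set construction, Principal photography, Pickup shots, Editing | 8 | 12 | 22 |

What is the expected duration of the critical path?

40 days

te_Script lock = (9 + 4·14 + 25)/6 = 90/6 = 15
te_Casting = (11 + 4·12 + 19)/6 = 78/6 = 13
te_Location scouting = (1 + 4·2 + 3)/6 = 12/6 = 2
te_Set construction = (2 + 4·5 + 8)/6 = 30/6 = 5
te_Costume fitting = (1 + 4·4 + 19)/6 = 36/6 = 6
te_Principal photography = (1 + 4·4 + 7)/6 = 24/6 = 4
te_Pickup shots = (9 + 4·12 + 15)/6 = 72/6 = 12
te_Editing = (1 + 4·5 + 21)/6 = 42/6 = 7
te_Sound mix = (8 + 4·12 + 22)/6 = 78/6 = 13

Forward pass:
ES_Script lock = 0; EF_Script lock = 15
ES_Casting = 0; EF_Casting = 13
ES_Location scouting = max(EF_Script lock=15, EF_Casting=13) = 15; EF_Location scouting = 15+2 = 17
ES_Set construction = max(EF_Script lock=15, EF_Casting=13) = 15; EF_Set construction = 15+5 = 20
ES_Costume fitting = 13; EF_Costume fitting = 13+6 = 19
ES_Principal photography = 19; EF_Principal photography = 19+4 = 23
ES_Pickup shots = 15; EF_Pickup shots = 15+12 = 27
ES_Editing = max(EF_Casting=13, EF_Location scouting=17) = 17; EF_Editing = 17+7 = 24
ES_Sound mix = max(EF_Set construction=20, EF_Principal photography=23, EF_Pickup shots=27, EF_Editing=24) = 27; EF_Sound mix = 27+13 = 40
Expected project duration μ = 40 days. Critical path: Script lock → Pickup shots → Sound mix.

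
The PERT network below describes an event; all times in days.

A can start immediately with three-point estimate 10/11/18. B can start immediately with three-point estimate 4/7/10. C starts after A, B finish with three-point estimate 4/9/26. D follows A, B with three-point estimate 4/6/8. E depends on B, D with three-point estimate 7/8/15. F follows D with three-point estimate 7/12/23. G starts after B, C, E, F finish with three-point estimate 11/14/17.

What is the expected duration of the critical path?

te_A = (10 + 4·11 + 18)/6 = 72/6 = 12
te_B = (4 + 4·7 + 10)/6 = 42/6 = 7
te_C = (4 + 4·9 + 26)/6 = 66/6 = 11
te_D = (4 + 4·6 + 8)/6 = 36/6 = 6
te_E = (7 + 4·8 + 15)/6 = 54/6 = 9
te_F = (7 + 4·12 + 23)/6 = 78/6 = 13
te_G = (11 + 4·14 + 17)/6 = 84/6 = 14

Forward pass:
ES_A = 0; EF_A = 12
ES_B = 0; EF_B = 7
ES_C = max(EF_A=12, EF_B=7) = 12; EF_C = 12+11 = 23
ES_D = max(EF_A=12, EF_B=7) = 12; EF_D = 12+6 = 18
ES_E = max(EF_B=7, EF_D=18) = 18; EF_E = 18+9 = 27
ES_F = 18; EF_F = 18+13 = 31
ES_G = max(EF_B=7, EF_C=23, EF_E=27, EF_F=31) = 31; EF_G = 31+14 = 45
Expected project duration μ = 45 days. Critical path: A → D → F → G.

45 days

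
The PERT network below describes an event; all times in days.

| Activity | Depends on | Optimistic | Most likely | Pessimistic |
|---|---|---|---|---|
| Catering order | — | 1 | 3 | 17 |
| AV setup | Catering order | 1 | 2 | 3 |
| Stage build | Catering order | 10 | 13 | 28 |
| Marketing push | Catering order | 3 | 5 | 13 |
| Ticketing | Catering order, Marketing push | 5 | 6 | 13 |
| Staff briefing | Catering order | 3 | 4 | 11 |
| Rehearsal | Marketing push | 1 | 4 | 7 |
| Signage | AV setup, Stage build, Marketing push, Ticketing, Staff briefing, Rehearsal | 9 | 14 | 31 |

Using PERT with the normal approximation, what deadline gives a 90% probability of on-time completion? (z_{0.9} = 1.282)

te_Catering order = (1 + 4·3 + 17)/6 = 30/6 = 5; σ²_Catering order = ((17−1)/6)² = 7.111
te_AV setup = (1 + 4·2 + 3)/6 = 12/6 = 2; σ²_AV setup = ((3−1)/6)² = 0.111
te_Stage build = (10 + 4·13 + 28)/6 = 90/6 = 15; σ²_Stage build = ((28−10)/6)² = 9.000
te_Marketing push = (3 + 4·5 + 13)/6 = 36/6 = 6; σ²_Marketing push = ((13−3)/6)² = 2.778
te_Ticketing = (5 + 4·6 + 13)/6 = 42/6 = 7; σ²_Ticketing = ((13−5)/6)² = 1.778
te_Staff briefing = (3 + 4·4 + 11)/6 = 30/6 = 5; σ²_Staff briefing = ((11−3)/6)² = 1.778
te_Rehearsal = (1 + 4·4 + 7)/6 = 24/6 = 4; σ²_Rehearsal = ((7−1)/6)² = 1.000
te_Signage = (9 + 4·14 + 31)/6 = 96/6 = 16; σ²_Signage = ((31−9)/6)² = 13.444

Forward pass:
ES_Catering order = 0; EF_Catering order = 5
ES_AV setup = 5; EF_AV setup = 5+2 = 7
ES_Stage build = 5; EF_Stage build = 5+15 = 20
ES_Marketing push = 5; EF_Marketing push = 5+6 = 11
ES_Ticketing = max(EF_Catering order=5, EF_Marketing push=11) = 11; EF_Ticketing = 11+7 = 18
ES_Staff briefing = 5; EF_Staff briefing = 5+5 = 10
ES_Rehearsal = 11; EF_Rehearsal = 11+4 = 15
ES_Signage = max(EF_AV setup=7, EF_Stage build=20, EF_Marketing push=11, EF_Ticketing=18, EF_Staff briefing=10, EF_Rehearsal=15) = 20; EF_Signage = 20+16 = 36
Expected project duration μ = 36 days. Critical path: Catering order → Stage build → Signage.

Variance along critical path = 7.111 + 9.000 + 13.444 = 29.556; σ = 5.437 days.
D = μ + z·σ = 36 + 1.282·5.437 = 43.0 days

43.0 days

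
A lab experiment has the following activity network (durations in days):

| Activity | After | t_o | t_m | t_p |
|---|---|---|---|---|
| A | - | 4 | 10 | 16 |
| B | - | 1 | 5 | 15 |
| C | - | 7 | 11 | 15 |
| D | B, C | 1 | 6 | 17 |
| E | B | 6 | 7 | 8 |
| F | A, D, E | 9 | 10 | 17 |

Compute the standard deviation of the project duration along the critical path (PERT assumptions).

3.27 days

te_A = (4 + 4·10 + 16)/6 = 60/6 = 10; σ²_A = ((16−4)/6)² = 4.000
te_B = (1 + 4·5 + 15)/6 = 36/6 = 6; σ²_B = ((15−1)/6)² = 5.444
te_C = (7 + 4·11 + 15)/6 = 66/6 = 11; σ²_C = ((15−7)/6)² = 1.778
te_D = (1 + 4·6 + 17)/6 = 42/6 = 7; σ²_D = ((17−1)/6)² = 7.111
te_E = (6 + 4·7 + 8)/6 = 42/6 = 7; σ²_E = ((8−6)/6)² = 0.111
te_F = (9 + 4·10 + 17)/6 = 66/6 = 11; σ²_F = ((17−9)/6)² = 1.778

Forward pass:
ES_A = 0; EF_A = 10
ES_B = 0; EF_B = 6
ES_C = 0; EF_C = 11
ES_D = max(EF_B=6, EF_C=11) = 11; EF_D = 11+7 = 18
ES_E = 6; EF_E = 6+7 = 13
ES_F = max(EF_A=10, EF_D=18, EF_E=13) = 18; EF_F = 18+11 = 29
Expected project duration μ = 29 days. Critical path: C → D → F.

Variance along critical path = 1.778 + 7.111 + 1.778 = 10.667
σ = √10.667 = 3.266 days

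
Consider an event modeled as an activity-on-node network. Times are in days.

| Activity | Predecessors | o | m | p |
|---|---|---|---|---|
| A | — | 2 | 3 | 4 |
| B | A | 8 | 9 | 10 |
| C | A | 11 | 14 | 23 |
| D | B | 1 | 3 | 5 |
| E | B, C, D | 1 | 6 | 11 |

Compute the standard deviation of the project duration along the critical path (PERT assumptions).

te_A = (2 + 4·3 + 4)/6 = 18/6 = 3; σ²_A = ((4−2)/6)² = 0.111
te_B = (8 + 4·9 + 10)/6 = 54/6 = 9; σ²_B = ((10−8)/6)² = 0.111
te_C = (11 + 4·14 + 23)/6 = 90/6 = 15; σ²_C = ((23−11)/6)² = 4.000
te_D = (1 + 4·3 + 5)/6 = 18/6 = 3; σ²_D = ((5−1)/6)² = 0.444
te_E = (1 + 4·6 + 11)/6 = 36/6 = 6; σ²_E = ((11−1)/6)² = 2.778

Forward pass:
ES_A = 0; EF_A = 3
ES_B = 3; EF_B = 3+9 = 12
ES_C = 3; EF_C = 3+15 = 18
ES_D = 12; EF_D = 12+3 = 15
ES_E = max(EF_B=12, EF_C=18, EF_D=15) = 18; EF_E = 18+6 = 24
Expected project duration μ = 24 days. Critical path: A → C → E.

Variance along critical path = 0.111 + 4.000 + 2.778 = 6.889
σ = √6.889 = 2.625 days

2.62 days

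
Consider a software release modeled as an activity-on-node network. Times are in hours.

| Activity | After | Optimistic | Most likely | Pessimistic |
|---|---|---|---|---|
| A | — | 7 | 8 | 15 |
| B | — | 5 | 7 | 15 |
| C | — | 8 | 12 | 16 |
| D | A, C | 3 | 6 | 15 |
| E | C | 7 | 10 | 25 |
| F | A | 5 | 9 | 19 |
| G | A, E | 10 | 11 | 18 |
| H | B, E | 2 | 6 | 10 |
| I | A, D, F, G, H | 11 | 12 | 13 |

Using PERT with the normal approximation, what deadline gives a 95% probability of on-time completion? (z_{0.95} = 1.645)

53.9 hours

te_A = (7 + 4·8 + 15)/6 = 54/6 = 9; σ²_A = ((15−7)/6)² = 1.778
te_B = (5 + 4·7 + 15)/6 = 48/6 = 8; σ²_B = ((15−5)/6)² = 2.778
te_C = (8 + 4·12 + 16)/6 = 72/6 = 12; σ²_C = ((16−8)/6)² = 1.778
te_D = (3 + 4·6 + 15)/6 = 42/6 = 7; σ²_D = ((15−3)/6)² = 4.000
te_E = (7 + 4·10 + 25)/6 = 72/6 = 12; σ²_E = ((25−7)/6)² = 9.000
te_F = (5 + 4·9 + 19)/6 = 60/6 = 10; σ²_F = ((19−5)/6)² = 5.444
te_G = (10 + 4·11 + 18)/6 = 72/6 = 12; σ²_G = ((18−10)/6)² = 1.778
te_H = (2 + 4·6 + 10)/6 = 36/6 = 6; σ²_H = ((10−2)/6)² = 1.778
te_I = (11 + 4·12 + 13)/6 = 72/6 = 12; σ²_I = ((13−11)/6)² = 0.111

Forward pass:
ES_A = 0; EF_A = 9
ES_B = 0; EF_B = 8
ES_C = 0; EF_C = 12
ES_D = max(EF_A=9, EF_C=12) = 12; EF_D = 12+7 = 19
ES_E = 12; EF_E = 12+12 = 24
ES_F = 9; EF_F = 9+10 = 19
ES_G = max(EF_A=9, EF_E=24) = 24; EF_G = 24+12 = 36
ES_H = max(EF_B=8, EF_E=24) = 24; EF_H = 24+6 = 30
ES_I = max(EF_A=9, EF_D=19, EF_F=19, EF_G=36, EF_H=30) = 36; EF_I = 36+12 = 48
Expected project duration μ = 48 hours. Critical path: C → E → G → I.

Variance along critical path = 1.778 + 9.000 + 1.778 + 0.111 = 12.667; σ = 3.559 hours.
D = μ + z·σ = 48 + 1.645·3.559 = 53.9 hours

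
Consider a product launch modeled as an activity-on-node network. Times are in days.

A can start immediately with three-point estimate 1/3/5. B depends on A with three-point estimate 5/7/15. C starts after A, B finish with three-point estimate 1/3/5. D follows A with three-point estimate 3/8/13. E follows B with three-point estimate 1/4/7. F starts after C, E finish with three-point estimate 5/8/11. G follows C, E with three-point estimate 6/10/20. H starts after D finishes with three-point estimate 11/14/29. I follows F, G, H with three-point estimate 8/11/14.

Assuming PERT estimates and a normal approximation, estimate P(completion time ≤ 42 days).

0.864

te_A = (1 + 4·3 + 5)/6 = 18/6 = 3; σ²_A = ((5−1)/6)² = 0.444
te_B = (5 + 4·7 + 15)/6 = 48/6 = 8; σ²_B = ((15−5)/6)² = 2.778
te_C = (1 + 4·3 + 5)/6 = 18/6 = 3; σ²_C = ((5−1)/6)² = 0.444
te_D = (3 + 4·8 + 13)/6 = 48/6 = 8; σ²_D = ((13−3)/6)² = 2.778
te_E = (1 + 4·4 + 7)/6 = 24/6 = 4; σ²_E = ((7−1)/6)² = 1.000
te_F = (5 + 4·8 + 11)/6 = 48/6 = 8; σ²_F = ((11−5)/6)² = 1.000
te_G = (6 + 4·10 + 20)/6 = 66/6 = 11; σ²_G = ((20−6)/6)² = 5.444
te_H = (11 + 4·14 + 29)/6 = 96/6 = 16; σ²_H = ((29−11)/6)² = 9.000
te_I = (8 + 4·11 + 14)/6 = 66/6 = 11; σ²_I = ((14−8)/6)² = 1.000

Forward pass:
ES_A = 0; EF_A = 3
ES_B = 3; EF_B = 3+8 = 11
ES_C = max(EF_A=3, EF_B=11) = 11; EF_C = 11+3 = 14
ES_D = 3; EF_D = 3+8 = 11
ES_E = 11; EF_E = 11+4 = 15
ES_F = max(EF_C=14, EF_E=15) = 15; EF_F = 15+8 = 23
ES_G = max(EF_C=14, EF_E=15) = 15; EF_G = 15+11 = 26
ES_H = 11; EF_H = 11+16 = 27
ES_I = max(EF_F=23, EF_G=26, EF_H=27) = 27; EF_I = 27+11 = 38
Expected project duration μ = 38 days. Critical path: A → D → H → I.

Variance along critical path = 0.444 + 2.778 + 9.000 + 1.000 = 13.222; σ = √13.222 = 3.636 days.
Z = (42 − 38) / 3.636 = 1.100
P(T ≤ 42) = Φ(1.100) ≈ 0.864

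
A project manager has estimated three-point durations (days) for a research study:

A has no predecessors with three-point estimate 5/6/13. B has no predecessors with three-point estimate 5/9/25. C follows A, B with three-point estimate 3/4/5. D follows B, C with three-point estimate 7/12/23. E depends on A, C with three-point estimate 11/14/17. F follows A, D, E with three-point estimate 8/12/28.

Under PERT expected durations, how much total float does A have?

te_A = (5 + 4·6 + 13)/6 = 42/6 = 7
te_B = (5 + 4·9 + 25)/6 = 66/6 = 11
te_C = (3 + 4·4 + 5)/6 = 24/6 = 4
te_D = (7 + 4·12 + 23)/6 = 78/6 = 13
te_E = (11 + 4·14 + 17)/6 = 84/6 = 14
te_F = (8 + 4·12 + 28)/6 = 84/6 = 14

Forward pass:
ES_A = 0; EF_A = 7
ES_B = 0; EF_B = 11
ES_C = max(EF_A=7, EF_B=11) = 11; EF_C = 11+4 = 15
ES_D = max(EF_B=11, EF_C=15) = 15; EF_D = 15+13 = 28
ES_E = max(EF_A=7, EF_C=15) = 15; EF_E = 15+14 = 29
ES_F = max(EF_A=7, EF_D=28, EF_E=29) = 29; EF_F = 29+14 = 43
Expected project duration μ = 43 days. Critical path: B → C → E → F.

Backward pass:
LF_F = 43; LS_F = 43−14 = 29
LF_E = LS_F = 29; LS_E = 29−14 = 15
LF_D = LS_F = 29; LS_D = 29−13 = 16
LF_C = min(LS_D=16, LS_E=15) = 15; LS_C = 15−4 = 11
LF_B = min(LS_C=11, LS_D=16) = 11; LS_B = 11−11 = 0
LF_A = min(LS_C=11, LS_E=15, LS_F=29) = 11; LS_A = 11−7 = 4
Slack_A = LS_A − ES_A = 4 − 0 = 4

4 days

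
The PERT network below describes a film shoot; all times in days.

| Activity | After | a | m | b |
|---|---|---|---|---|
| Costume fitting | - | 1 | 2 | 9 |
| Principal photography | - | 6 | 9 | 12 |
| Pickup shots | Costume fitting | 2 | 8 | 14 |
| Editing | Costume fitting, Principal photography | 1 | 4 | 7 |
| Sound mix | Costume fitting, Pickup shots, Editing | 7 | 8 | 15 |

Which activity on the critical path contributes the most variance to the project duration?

te_Costume fitting = (1 + 4·2 + 9)/6 = 18/6 = 3; σ²_Costume fitting = ((9−1)/6)² = 1.778
te_Principal photography = (6 + 4·9 + 12)/6 = 54/6 = 9; σ²_Principal photography = ((12−6)/6)² = 1.000
te_Pickup shots = (2 + 4·8 + 14)/6 = 48/6 = 8; σ²_Pickup shots = ((14−2)/6)² = 4.000
te_Editing = (1 + 4·4 + 7)/6 = 24/6 = 4; σ²_Editing = ((7−1)/6)² = 1.000
te_Sound mix = (7 + 4·8 + 15)/6 = 54/6 = 9; σ²_Sound mix = ((15−7)/6)² = 1.778

Forward pass:
ES_Costume fitting = 0; EF_Costume fitting = 3
ES_Principal photography = 0; EF_Principal photography = 9
ES_Pickup shots = 3; EF_Pickup shots = 3+8 = 11
ES_Editing = max(EF_Costume fitting=3, EF_Principal photography=9) = 9; EF_Editing = 9+4 = 13
ES_Sound mix = max(EF_Costume fitting=3, EF_Pickup shots=11, EF_Editing=13) = 13; EF_Sound mix = 13+9 = 22
Expected project duration μ = 22 days. Critical path: Principal photography → Editing → Sound mix.

Variances on critical path: σ²_Principal photography=1.000, σ²_Editing=1.000, σ²_Sound mix=1.778.
Largest is σ²_Sound mix = 1.778.

Sound mix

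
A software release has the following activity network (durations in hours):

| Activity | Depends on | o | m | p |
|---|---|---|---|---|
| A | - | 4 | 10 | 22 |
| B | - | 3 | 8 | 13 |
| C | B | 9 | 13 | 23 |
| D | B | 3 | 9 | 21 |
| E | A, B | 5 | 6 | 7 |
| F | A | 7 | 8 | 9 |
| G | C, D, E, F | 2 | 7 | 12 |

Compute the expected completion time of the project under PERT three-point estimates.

29 hours

te_A = (4 + 4·10 + 22)/6 = 66/6 = 11
te_B = (3 + 4·8 + 13)/6 = 48/6 = 8
te_C = (9 + 4·13 + 23)/6 = 84/6 = 14
te_D = (3 + 4·9 + 21)/6 = 60/6 = 10
te_E = (5 + 4·6 + 7)/6 = 36/6 = 6
te_F = (7 + 4·8 + 9)/6 = 48/6 = 8
te_G = (2 + 4·7 + 12)/6 = 42/6 = 7

Forward pass:
ES_A = 0; EF_A = 11
ES_B = 0; EF_B = 8
ES_C = 8; EF_C = 8+14 = 22
ES_D = 8; EF_D = 8+10 = 18
ES_E = max(EF_A=11, EF_B=8) = 11; EF_E = 11+6 = 17
ES_F = 11; EF_F = 11+8 = 19
ES_G = max(EF_C=22, EF_D=18, EF_E=17, EF_F=19) = 22; EF_G = 22+7 = 29
Expected project duration μ = 29 hours. Critical path: B → C → G.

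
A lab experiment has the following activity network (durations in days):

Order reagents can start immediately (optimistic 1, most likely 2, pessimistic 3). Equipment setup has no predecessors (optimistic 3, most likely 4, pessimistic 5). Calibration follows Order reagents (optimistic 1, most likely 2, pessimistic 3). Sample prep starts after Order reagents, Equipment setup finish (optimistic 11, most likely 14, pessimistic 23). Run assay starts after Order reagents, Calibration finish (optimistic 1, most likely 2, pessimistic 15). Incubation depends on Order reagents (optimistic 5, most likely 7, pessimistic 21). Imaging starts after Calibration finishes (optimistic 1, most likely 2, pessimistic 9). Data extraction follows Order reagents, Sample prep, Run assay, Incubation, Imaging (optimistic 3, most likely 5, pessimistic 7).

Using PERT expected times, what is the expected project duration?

te_Order reagents = (1 + 4·2 + 3)/6 = 12/6 = 2
te_Equipment setup = (3 + 4·4 + 5)/6 = 24/6 = 4
te_Calibration = (1 + 4·2 + 3)/6 = 12/6 = 2
te_Sample prep = (11 + 4·14 + 23)/6 = 90/6 = 15
te_Run assay = (1 + 4·2 + 15)/6 = 24/6 = 4
te_Incubation = (5 + 4·7 + 21)/6 = 54/6 = 9
te_Imaging = (1 + 4·2 + 9)/6 = 18/6 = 3
te_Data extraction = (3 + 4·5 + 7)/6 = 30/6 = 5

Forward pass:
ES_Order reagents = 0; EF_Order reagents = 2
ES_Equipment setup = 0; EF_Equipment setup = 4
ES_Calibration = 2; EF_Calibration = 2+2 = 4
ES_Sample prep = max(EF_Order reagents=2, EF_Equipment setup=4) = 4; EF_Sample prep = 4+15 = 19
ES_Run assay = max(EF_Order reagents=2, EF_Calibration=4) = 4; EF_Run assay = 4+4 = 8
ES_Incubation = 2; EF_Incubation = 2+9 = 11
ES_Imaging = 4; EF_Imaging = 4+3 = 7
ES_Data extraction = max(EF_Order reagents=2, EF_Sample prep=19, EF_Run assay=8, EF_Incubation=11, EF_Imaging=7) = 19; EF_Data extraction = 19+5 = 24
Expected project duration μ = 24 days. Critical path: Equipment setup → Sample prep → Data extraction.

24 days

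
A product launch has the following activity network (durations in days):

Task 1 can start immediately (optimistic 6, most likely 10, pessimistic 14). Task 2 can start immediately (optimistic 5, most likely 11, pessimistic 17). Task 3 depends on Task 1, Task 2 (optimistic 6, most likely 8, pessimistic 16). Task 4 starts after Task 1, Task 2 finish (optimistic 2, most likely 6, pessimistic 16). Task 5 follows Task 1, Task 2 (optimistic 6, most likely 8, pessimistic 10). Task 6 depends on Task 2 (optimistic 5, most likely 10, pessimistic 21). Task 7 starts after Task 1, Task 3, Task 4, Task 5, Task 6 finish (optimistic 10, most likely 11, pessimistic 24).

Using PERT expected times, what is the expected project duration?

te_Task 1 = (6 + 4·10 + 14)/6 = 60/6 = 10
te_Task 2 = (5 + 4·11 + 17)/6 = 66/6 = 11
te_Task 3 = (6 + 4·8 + 16)/6 = 54/6 = 9
te_Task 4 = (2 + 4·6 + 16)/6 = 42/6 = 7
te_Task 5 = (6 + 4·8 + 10)/6 = 48/6 = 8
te_Task 6 = (5 + 4·10 + 21)/6 = 66/6 = 11
te_Task 7 = (10 + 4·11 + 24)/6 = 78/6 = 13

Forward pass:
ES_Task 1 = 0; EF_Task 1 = 10
ES_Task 2 = 0; EF_Task 2 = 11
ES_Task 3 = max(EF_Task 1=10, EF_Task 2=11) = 11; EF_Task 3 = 11+9 = 20
ES_Task 4 = max(EF_Task 1=10, EF_Task 2=11) = 11; EF_Task 4 = 11+7 = 18
ES_Task 5 = max(EF_Task 1=10, EF_Task 2=11) = 11; EF_Task 5 = 11+8 = 19
ES_Task 6 = 11; EF_Task 6 = 11+11 = 22
ES_Task 7 = max(EF_Task 1=10, EF_Task 3=20, EF_Task 4=18, EF_Task 5=19, EF_Task 6=22) = 22; EF_Task 7 = 22+13 = 35
Expected project duration μ = 35 days. Critical path: Task 2 → Task 6 → Task 7.

35 days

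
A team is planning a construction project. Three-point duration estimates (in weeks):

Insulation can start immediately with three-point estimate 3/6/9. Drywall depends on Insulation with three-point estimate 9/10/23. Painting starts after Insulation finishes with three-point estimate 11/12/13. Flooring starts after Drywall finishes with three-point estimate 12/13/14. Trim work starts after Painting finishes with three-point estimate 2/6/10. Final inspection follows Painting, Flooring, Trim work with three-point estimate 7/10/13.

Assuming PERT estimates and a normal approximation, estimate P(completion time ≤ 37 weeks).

0.073

te_Insulation = (3 + 4·6 + 9)/6 = 36/6 = 6; σ²_Insulation = ((9−3)/6)² = 1.000
te_Drywall = (9 + 4·10 + 23)/6 = 72/6 = 12; σ²_Drywall = ((23−9)/6)² = 5.444
te_Painting = (11 + 4·12 + 13)/6 = 72/6 = 12; σ²_Painting = ((13−11)/6)² = 0.111
te_Flooring = (12 + 4·13 + 14)/6 = 78/6 = 13; σ²_Flooring = ((14−12)/6)² = 0.111
te_Trim work = (2 + 4·6 + 10)/6 = 36/6 = 6; σ²_Trim work = ((10−2)/6)² = 1.778
te_Final inspection = (7 + 4·10 + 13)/6 = 60/6 = 10; σ²_Final inspection = ((13−7)/6)² = 1.000

Forward pass:
ES_Insulation = 0; EF_Insulation = 6
ES_Drywall = 6; EF_Drywall = 6+12 = 18
ES_Painting = 6; EF_Painting = 6+12 = 18
ES_Flooring = 18; EF_Flooring = 18+13 = 31
ES_Trim work = 18; EF_Trim work = 18+6 = 24
ES_Final inspection = max(EF_Painting=18, EF_Flooring=31, EF_Trim work=24) = 31; EF_Final inspection = 31+10 = 41
Expected project duration μ = 41 weeks. Critical path: Insulation → Drywall → Flooring → Final inspection.

Variance along critical path = 1.000 + 5.444 + 0.111 + 1.000 = 7.556; σ = √7.556 = 2.749 weeks.
Z = (37 − 41) / 2.749 = -1.455
P(T ≤ 37) = Φ(-1.455) ≈ 0.073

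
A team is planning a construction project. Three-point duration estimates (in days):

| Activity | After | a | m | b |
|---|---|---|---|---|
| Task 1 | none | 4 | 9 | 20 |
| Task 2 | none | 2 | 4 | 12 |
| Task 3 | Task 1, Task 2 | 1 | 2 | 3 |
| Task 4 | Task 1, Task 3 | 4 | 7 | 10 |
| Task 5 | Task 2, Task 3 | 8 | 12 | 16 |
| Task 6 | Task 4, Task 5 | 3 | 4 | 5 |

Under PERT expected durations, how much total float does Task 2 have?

te_Task 1 = (4 + 4·9 + 20)/6 = 60/6 = 10
te_Task 2 = (2 + 4·4 + 12)/6 = 30/6 = 5
te_Task 3 = (1 + 4·2 + 3)/6 = 12/6 = 2
te_Task 4 = (4 + 4·7 + 10)/6 = 42/6 = 7
te_Task 5 = (8 + 4·12 + 16)/6 = 72/6 = 12
te_Task 6 = (3 + 4·4 + 5)/6 = 24/6 = 4

Forward pass:
ES_Task 1 = 0; EF_Task 1 = 10
ES_Task 2 = 0; EF_Task 2 = 5
ES_Task 3 = max(EF_Task 1=10, EF_Task 2=5) = 10; EF_Task 3 = 10+2 = 12
ES_Task 4 = max(EF_Task 1=10, EF_Task 3=12) = 12; EF_Task 4 = 12+7 = 19
ES_Task 5 = max(EF_Task 2=5, EF_Task 3=12) = 12; EF_Task 5 = 12+12 = 24
ES_Task 6 = max(EF_Task 4=19, EF_Task 5=24) = 24; EF_Task 6 = 24+4 = 28
Expected project duration μ = 28 days. Critical path: Task 1 → Task 3 → Task 5 → Task 6.

Backward pass:
LF_Task 6 = 28; LS_Task 6 = 28−4 = 24
LF_Task 5 = LS_Task 6 = 24; LS_Task 5 = 24−12 = 12
LF_Task 4 = LS_Task 6 = 24; LS_Task 4 = 24−7 = 17
LF_Task 3 = min(LS_Task 4=17, LS_Task 5=12) = 12; LS_Task 3 = 12−2 = 10
LF_Task 2 = min(LS_Task 3=10, LS_Task 5=12) = 10; LS_Task 2 = 10−5 = 5
LF_Task 1 = min(LS_Task 3=10, LS_Task 4=17) = 10; LS_Task 1 = 10−10 = 0
Slack_Task 2 = LS_Task 2 − ES_Task 2 = 5 − 0 = 5

5 days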